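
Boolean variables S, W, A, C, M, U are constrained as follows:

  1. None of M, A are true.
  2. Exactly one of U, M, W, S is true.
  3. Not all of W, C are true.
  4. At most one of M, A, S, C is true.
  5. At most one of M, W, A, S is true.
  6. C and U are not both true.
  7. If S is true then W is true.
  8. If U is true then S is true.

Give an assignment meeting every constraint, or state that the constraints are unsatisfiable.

S = False, W = True, A = False, C = False, M = False, U = False

  (1) {M, A}: 0 true — none ✓
  (2) {U, M, W, S}: 1 true — exactly one ✓
  (3) {W, C}: 1/2 true — not all ✓
  (4) {M, A, S, C}: 0 true — at most one ✓
  (5) {M, W, A, S}: 1 true — at most one ✓
  (6) C=F, U=F — not both ✓
  (7) S=F ⇒ W: vacuous ✓
  (8) U=F ⇒ S: vacuous ✓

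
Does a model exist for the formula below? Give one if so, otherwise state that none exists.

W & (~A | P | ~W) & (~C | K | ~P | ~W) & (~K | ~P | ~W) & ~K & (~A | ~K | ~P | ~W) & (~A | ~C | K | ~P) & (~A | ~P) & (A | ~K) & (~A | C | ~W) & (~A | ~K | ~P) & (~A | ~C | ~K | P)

Unit clause (W) forces W = True.
Unit clause (~K) forces K = False.
Set P = True.
  then (~C | K | ~P | ~W) forces C = False.
  then (~A | ~P) forces A = False.
All clauses satisfied.

K=F; W=T; P=T; A=F; C=F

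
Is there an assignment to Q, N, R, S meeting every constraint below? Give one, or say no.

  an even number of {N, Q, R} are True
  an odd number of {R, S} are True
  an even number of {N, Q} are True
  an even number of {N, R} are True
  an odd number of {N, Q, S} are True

Q = False; N = False; R = False; S = True

{N, Q, R}: 0 true → even ✓
{R, S}: 1 true → odd ✓
{N, Q}: 0 true → even ✓
{N, R}: 0 true → even ✓
{N, Q, S}: 1 true → odd ✓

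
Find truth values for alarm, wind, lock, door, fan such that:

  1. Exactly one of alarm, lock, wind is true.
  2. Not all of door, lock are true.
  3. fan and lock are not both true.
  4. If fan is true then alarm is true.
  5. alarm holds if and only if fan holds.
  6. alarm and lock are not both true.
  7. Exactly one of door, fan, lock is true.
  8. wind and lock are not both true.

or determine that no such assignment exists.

alarm = True; wind = False; lock = False; door = False; fan = True

  (1) {alarm, lock, wind}: 1 true — exactly one ✓
  (2) {door, lock}: 0/2 true — not all ✓
  (3) fan=T, lock=F — not both ✓
  (4) fan=T ⇒ alarm: T ✓
  (5) alarm=T, fan=T — same ✓
  (6) alarm=T, lock=F — not both ✓
  (7) {door, fan, lock}: 1 true — exactly one ✓
  (8) wind=F, lock=F — not both ✓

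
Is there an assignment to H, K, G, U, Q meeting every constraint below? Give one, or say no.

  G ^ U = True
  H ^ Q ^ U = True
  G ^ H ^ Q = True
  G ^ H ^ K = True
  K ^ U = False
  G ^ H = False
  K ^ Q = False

Adding constraints 1, 2, 3 mod 2: every variable appears an even number of times on the left, so the left side is 0.
But the right sides sum to 1 (mod 2). 0 ≠ 1 — the system is inconsistent.

UNSATISFIABLE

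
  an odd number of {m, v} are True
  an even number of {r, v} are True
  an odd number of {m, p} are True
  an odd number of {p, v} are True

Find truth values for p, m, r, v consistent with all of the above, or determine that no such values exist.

Adding constraints 1, 3, 4 mod 2: every variable appears an even number of times on the left, so the left side is 0.
But the right sides sum to 1 (mod 2). 0 ≠ 1 — the system is inconsistent.

UNSATISFIABLE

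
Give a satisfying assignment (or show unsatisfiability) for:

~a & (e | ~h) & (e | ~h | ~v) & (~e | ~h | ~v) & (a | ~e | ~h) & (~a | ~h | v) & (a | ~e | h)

e=F, h=F, v=F, a=F

Unit clause (~a) forces a = False.
Try e = True:
  (a | ~e | ~h) forces h = False.
  clause (a | ~e | h) is falsified — backtrack.
So e = False.
  then (e | ~h) forces h = False.
Set v = False.
Check each clause:
  (~a): ~a holds.
  (e | ~h): ~h holds.
  (e | ~h | ~v): ~h holds.
  (~e | ~h | ~v): ~e holds.
  (a | ~e | ~h): ~e holds.
  (~a | ~h | v): ~a holds.
  (a | ~e | h): ~e holds.
All clauses satisfied.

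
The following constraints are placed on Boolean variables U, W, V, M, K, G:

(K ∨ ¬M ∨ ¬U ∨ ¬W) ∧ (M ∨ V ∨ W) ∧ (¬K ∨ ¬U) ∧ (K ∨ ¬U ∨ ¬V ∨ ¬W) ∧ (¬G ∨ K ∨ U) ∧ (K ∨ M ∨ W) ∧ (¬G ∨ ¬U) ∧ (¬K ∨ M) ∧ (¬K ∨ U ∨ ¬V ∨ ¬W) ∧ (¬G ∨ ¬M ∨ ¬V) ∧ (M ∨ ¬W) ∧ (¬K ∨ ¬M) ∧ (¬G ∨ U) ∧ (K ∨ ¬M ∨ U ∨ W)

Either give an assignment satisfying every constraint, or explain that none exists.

Set U = True.
  then (¬K ∨ ¬U) forces K = False.
  then (¬G ∨ ¬U) forces G = False.
Try W = True:
  (K ∨ ¬M ∨ ¬U ∨ ¬W) forces M = False.
  clause (M ∨ ¬W) is falsified — backtrack.
So W = False.
  then (K ∨ M ∨ W) forces M = True.
Set V = False.
All clauses satisfied.

U = True; W = False; V = False; M = True; K = False; G = False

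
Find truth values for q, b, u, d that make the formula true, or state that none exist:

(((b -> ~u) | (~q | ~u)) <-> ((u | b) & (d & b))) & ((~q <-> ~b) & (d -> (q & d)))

q = True, b = True, u = False, d = True

  ((b -> ~u) | (~q | ~u)) <-> ((u | b) & (d & b)) = True
    (b -> ~u) | (~q | ~u) = True
      b -> ~u = True
        ~u = True
      ~q | ~u = True
        ~q = False
        ~u = True
    (u | b) & (d & b) = True
      u | b = True
      d & b = True
  (~q <-> ~b) & (d -> (q & d)) = True
    ~q <-> ~b = True
      ~q = False
      ~b = False
    d -> (q & d) = True
      q & d = True
Both conjuncts True, so the formula holds.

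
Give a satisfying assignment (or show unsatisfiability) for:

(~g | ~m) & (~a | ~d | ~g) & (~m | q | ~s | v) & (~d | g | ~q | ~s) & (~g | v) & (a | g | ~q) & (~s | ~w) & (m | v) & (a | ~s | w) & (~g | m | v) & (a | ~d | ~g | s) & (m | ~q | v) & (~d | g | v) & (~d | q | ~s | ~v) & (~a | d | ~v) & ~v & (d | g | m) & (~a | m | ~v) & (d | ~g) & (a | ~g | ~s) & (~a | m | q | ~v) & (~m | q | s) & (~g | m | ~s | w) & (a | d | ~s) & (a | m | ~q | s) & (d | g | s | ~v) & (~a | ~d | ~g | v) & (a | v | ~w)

g=F; v=F; s=F; d=F; m=T; w=F; a=T; q=T

Unit clause (~v) forces v = False.
In (~g | v) only ~g is left, so g = False.
In (m | v) only m is left, so m = True.
In (~d | g | v) only ~d is left, so d = False.
Set s = False.
  then (~m | q | s) forces q = True.
  then (a | g | ~q) forces a = True.
Set w = False.
All clauses satisfied.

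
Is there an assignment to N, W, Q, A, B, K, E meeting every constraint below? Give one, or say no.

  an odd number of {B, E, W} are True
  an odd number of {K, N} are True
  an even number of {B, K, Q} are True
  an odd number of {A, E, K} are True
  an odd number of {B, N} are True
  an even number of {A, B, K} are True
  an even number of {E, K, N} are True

N = True, W = False, Q = False, A = False, B = False, K = False, E = True

{B, E, W}: 1 true → odd ✓
{K, N}: 1 true → odd ✓
{B, K, Q}: 0 true → even ✓
{A, E, K}: 1 true → odd ✓
{B, N}: 1 true → odd ✓
{A, B, K}: 0 true → even ✓
{E, K, N}: 2 true → even ✓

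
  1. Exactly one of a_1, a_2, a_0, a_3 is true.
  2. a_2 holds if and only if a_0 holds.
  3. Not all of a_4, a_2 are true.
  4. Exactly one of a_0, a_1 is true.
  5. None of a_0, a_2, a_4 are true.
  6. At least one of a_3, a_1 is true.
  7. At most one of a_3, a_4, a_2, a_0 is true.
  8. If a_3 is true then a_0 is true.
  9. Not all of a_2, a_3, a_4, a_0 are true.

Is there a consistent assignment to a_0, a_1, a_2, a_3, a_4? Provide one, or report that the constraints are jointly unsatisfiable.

a_0: False; a_1: True; a_2: False; a_3: False; a_4: False

  (1) {a_1, a_2, a_0, a_3}: 1 true — exactly one ✓
  (2) a_2=F, a_0=F — same ✓
  (3) {a_4, a_2}: 0/2 true — not all ✓
  (4) {a_0, a_1}: 1 true — exactly one ✓
  (5) {a_0, a_2, a_4}: 0 true — none ✓
  (6) {a_3, a_1}: 1 true — at least one ✓
  (7) {a_3, a_4, a_2, a_0}: 0 true — at most one ✓
  (8) a_3=F ⇒ a_0: vacuous ✓
  (9) {a_2, a_3, a_4, a_0}: 0/4 true — not all ✓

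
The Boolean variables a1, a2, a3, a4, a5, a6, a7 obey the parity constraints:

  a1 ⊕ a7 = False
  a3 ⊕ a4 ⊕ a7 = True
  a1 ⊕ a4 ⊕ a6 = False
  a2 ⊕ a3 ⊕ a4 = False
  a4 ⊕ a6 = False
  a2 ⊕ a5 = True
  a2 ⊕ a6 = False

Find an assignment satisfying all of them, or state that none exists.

a1 = False; a2 = True; a3 = False; a4 = True; a5 = False; a6 = True; a7 = False

a1 ⊕ a7 = F ⊕ F = False ✓
a3 ⊕ a4 ⊕ a7 = F ⊕ T ⊕ F = True ✓
a1 ⊕ a4 ⊕ a6 = F ⊕ T ⊕ T = False ✓
a2 ⊕ a3 ⊕ a4 = T ⊕ F ⊕ T = False ✓
a4 ⊕ a6 = T ⊕ T = False ✓
a2 ⊕ a5 = T ⊕ F = True ✓
a2 ⊕ a6 = T ⊕ T = False ✓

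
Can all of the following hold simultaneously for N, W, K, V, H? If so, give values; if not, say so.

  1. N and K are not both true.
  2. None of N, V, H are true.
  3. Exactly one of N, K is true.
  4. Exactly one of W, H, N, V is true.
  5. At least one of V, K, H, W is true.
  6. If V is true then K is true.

N=F, W=T, K=T, V=F, H=F

  (1) N=F, K=T — not both ✓
  (2) {N, V, H}: 0 true — none ✓
  (3) {N, K}: 1 true — exactly one ✓
  (4) {W, H, N, V}: 1 true — exactly one ✓
  (5) {V, K, H, W}: 2 true — at least one ✓
  (6) V=F ⇒ K: vacuous ✓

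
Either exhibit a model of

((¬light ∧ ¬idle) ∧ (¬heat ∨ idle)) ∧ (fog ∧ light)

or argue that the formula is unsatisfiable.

Case light = True: the conjunct ¬light is False.
Case light = False: the conjunct light is False.
Both cases fail — unsatisfiable.

UNSATISFIABLE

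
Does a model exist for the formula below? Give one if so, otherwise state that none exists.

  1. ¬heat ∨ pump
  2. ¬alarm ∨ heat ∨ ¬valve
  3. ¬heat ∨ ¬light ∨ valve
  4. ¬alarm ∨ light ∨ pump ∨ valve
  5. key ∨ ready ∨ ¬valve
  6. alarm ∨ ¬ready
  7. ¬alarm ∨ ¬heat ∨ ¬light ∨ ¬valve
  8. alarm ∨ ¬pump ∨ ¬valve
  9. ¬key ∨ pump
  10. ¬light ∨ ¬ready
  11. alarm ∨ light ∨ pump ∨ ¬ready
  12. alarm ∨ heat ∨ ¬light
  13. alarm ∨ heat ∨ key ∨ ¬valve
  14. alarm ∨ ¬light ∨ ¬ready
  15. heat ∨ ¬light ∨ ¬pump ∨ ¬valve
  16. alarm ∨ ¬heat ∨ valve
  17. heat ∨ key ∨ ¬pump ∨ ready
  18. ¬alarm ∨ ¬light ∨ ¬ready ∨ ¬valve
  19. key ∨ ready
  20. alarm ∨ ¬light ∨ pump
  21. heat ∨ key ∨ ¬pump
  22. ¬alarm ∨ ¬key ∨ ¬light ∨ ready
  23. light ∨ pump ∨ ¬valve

Set key = False.
  then (key ∨ ready) forces ready = True.
  then (alarm ∨ ¬ready) forces alarm = True.
  then (¬light ∨ ¬ready) forces light = False.
Try pump = False:
  (¬heat ∨ pump) forces heat = False.
  (¬alarm ∨ heat ∨ ¬valve) forces valve = False.
  clause (¬alarm ∨ light ∨ pump ∨ valve) is falsified — backtrack.
So pump = True.
  then (heat ∨ key ∨ ¬pump) forces heat = True.
Set valve = False.
All clauses satisfied.

key: False; pump: True; valve: False; heat: True; alarm: True; light: False; ready: True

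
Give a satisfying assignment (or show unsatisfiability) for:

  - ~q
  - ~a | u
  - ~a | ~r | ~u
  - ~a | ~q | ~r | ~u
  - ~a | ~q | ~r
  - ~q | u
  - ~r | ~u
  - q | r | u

Unit clause (~q) forces q = False.
Set a = False.
Set u = True.
  then (~r | ~u) forces r = False.
Check each clause:
  (~q): ~q holds.
  (~a | u): ~a holds.
  (~a | ~r | ~u): ~a holds.
  (~a | ~q | ~r | ~u): ~a holds.
  (~a | ~q | ~r): ~a holds.
  (~q | u): ~q holds.
  (~r | ~u): ~r holds.
  (q | r | u): u holds.
All clauses satisfied.

a = False, u = True, r = False, q = False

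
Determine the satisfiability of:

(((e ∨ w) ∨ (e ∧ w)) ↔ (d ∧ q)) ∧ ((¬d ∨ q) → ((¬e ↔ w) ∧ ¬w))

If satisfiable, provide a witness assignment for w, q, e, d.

w=F, q=T, e=T, d=T

  ((e ∨ w) ∨ (e ∧ w)) ↔ (d ∧ q) = True
    (e ∨ w) ∨ (e ∧ w) = True
      e ∨ w = True
      e ∧ w = False
    d ∧ q = True
  (¬d ∨ q) → ((¬e ↔ w) ∧ ¬w) = True
    ¬d ∨ q = True
      ¬d = False
    (¬e ↔ w) ∧ ¬w = True
      ¬e ↔ w = True
        ¬e = False
      ¬w = True
Both conjuncts True, so the formula holds.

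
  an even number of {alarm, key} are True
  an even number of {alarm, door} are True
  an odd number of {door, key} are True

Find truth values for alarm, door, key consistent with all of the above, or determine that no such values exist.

Adding constraints 1, 2, 3 mod 2: every variable appears an even number of times on the left, so the left side is 0.
But the right sides sum to 1 (mod 2). 0 ≠ 1 — the system is inconsistent.

Unsatisfiable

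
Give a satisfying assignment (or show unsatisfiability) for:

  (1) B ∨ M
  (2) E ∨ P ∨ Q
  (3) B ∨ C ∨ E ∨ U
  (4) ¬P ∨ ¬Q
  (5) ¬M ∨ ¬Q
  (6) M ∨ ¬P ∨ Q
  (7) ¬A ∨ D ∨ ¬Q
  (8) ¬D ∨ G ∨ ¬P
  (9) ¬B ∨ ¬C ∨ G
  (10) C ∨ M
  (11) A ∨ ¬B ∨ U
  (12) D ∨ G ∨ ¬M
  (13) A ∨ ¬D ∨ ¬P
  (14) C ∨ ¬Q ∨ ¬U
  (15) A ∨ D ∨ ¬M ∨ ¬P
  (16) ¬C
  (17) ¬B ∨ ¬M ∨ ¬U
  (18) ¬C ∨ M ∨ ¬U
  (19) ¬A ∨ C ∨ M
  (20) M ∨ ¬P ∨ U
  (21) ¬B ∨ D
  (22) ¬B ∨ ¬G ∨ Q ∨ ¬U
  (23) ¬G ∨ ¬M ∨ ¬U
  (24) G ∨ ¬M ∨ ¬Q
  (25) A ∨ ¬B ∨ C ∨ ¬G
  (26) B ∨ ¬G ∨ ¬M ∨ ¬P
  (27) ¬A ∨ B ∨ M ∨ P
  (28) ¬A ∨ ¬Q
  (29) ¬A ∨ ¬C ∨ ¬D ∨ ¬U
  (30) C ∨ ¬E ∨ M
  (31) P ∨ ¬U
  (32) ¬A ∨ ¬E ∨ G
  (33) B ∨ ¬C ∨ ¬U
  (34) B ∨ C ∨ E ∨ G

D=T, G=T, A=T, M=T, Q=F, B=F, P=F, C=F, E=T, U=F

Unit clause (¬C) forces C = False.
In (C ∨ M) only M is left, so M = True.
In (¬M ∨ ¬Q) only ¬Q is left, so Q = False.
Set D = True.
Set G = True.
  then (¬G ∨ ¬M ∨ ¬U) forces U = False.
Set A = True.
Set B = False.
  then (B ∨ C ∨ E ∨ U) forces E = True.
  then (B ∨ ¬G ∨ ¬M ∨ ¬P) forces P = False.
All clauses satisfied.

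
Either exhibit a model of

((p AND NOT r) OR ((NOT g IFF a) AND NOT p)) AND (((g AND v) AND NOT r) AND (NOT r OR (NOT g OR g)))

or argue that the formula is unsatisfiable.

r=F, p=T, v=T, g=T, a=F

  (p AND NOT r) OR ((NOT g IFF a) AND NOT p) = True
    p AND NOT r = True
      NOT r = True
    (NOT g IFF a) AND NOT p = False
      NOT g IFF a = True
        NOT g = False
      NOT p = False
  ((g AND v) AND NOT r) AND (NOT r OR (NOT g OR g)) = True
    (g AND v) AND NOT r = True
      g AND v = True
      NOT r = True
    NOT r OR (NOT g OR g) = True
      NOT r = True
      NOT g OR g = True
        NOT g = False
Both conjuncts True, so the formula holds.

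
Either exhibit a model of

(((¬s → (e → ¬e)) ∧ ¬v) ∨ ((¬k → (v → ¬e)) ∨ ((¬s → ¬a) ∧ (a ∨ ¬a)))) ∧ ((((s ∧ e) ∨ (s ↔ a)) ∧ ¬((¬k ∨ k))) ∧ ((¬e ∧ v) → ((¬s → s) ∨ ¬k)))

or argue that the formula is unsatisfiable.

The conjunct ¬((¬k ∨ k)) is unsatisfiable on its own:
  k=F: evaluates to False.
  k=T: evaluates to False.
So the whole conjunction is unsatisfiable.

UNSATISFIABLE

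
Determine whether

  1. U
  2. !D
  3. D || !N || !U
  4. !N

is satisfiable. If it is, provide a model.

D: False, U: True, N: False

Unit clause (U) forces U = True.
Unit clause (!D) forces D = False.
In (D || !N || !U) only !N is left, so N = False.
Check each clause:
  (U): U holds.
  (!D): !D holds.
  (D || !N || !U): !N holds.
  (!N): !N holds.
All clauses satisfied.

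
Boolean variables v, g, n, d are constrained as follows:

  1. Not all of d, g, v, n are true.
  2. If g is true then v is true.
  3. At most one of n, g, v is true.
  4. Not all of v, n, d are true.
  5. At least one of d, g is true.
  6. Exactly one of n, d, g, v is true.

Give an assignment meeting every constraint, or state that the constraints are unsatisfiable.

v = False, g = False, n = False, d = True

  (1) {d, g, v, n}: 1/4 true — not all ✓
  (2) g=F ⇒ v: vacuous ✓
  (3) {n, g, v}: 0 true — at most one ✓
  (4) {v, n, d}: 1/3 true — not all ✓
  (5) {d, g}: 1 true — at least one ✓
  (6) {n, d, g, v}: 1 true — exactly one ✓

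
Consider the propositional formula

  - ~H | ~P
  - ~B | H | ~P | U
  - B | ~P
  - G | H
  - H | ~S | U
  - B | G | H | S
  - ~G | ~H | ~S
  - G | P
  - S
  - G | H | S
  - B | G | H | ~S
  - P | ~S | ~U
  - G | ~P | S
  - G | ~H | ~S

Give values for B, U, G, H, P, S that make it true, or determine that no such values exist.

Unit clause (S) forces S = True.
Try B = False:
  (B | ~P) forces P = False.
  (G | P) forces G = True.
  (~G | ~H | ~S) forces H = False.
  (H | ~S | U) forces U = True.
  clause (P | ~S | ~U) is falsified — backtrack.
So B = True.
Try U = False:
  (H | ~S | U) forces H = True.
  (~H | ~P) forces P = False.
  (~G | ~H | ~S) forces G = False.
  clause (G | P) is falsified — backtrack.
So U = True.
  then (P | ~S | ~U) forces P = True.
  then (~H | ~P) forces H = False.
  then (G | H) forces G = True.
All clauses satisfied.

B=T, U=T, G=T, H=F, P=T, S=T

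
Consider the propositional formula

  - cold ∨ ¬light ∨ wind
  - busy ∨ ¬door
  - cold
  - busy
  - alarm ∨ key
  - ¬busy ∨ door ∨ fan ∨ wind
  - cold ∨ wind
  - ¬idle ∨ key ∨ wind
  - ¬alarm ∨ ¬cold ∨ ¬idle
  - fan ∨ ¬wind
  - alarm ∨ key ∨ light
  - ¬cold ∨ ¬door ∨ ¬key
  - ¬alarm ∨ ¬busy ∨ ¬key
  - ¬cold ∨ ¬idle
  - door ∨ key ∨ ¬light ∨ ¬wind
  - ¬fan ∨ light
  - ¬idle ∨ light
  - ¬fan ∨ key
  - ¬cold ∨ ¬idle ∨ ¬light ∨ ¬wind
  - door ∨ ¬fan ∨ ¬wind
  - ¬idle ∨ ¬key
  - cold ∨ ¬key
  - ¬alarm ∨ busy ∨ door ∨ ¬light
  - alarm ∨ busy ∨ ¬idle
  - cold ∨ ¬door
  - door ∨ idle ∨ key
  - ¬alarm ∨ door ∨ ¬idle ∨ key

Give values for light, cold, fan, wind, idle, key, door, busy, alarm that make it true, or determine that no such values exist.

Unit clause (cold) forces cold = True.
Unit clause (busy) forces busy = True.
In (¬cold ∨ ¬idle) only ¬idle is left, so idle = False.
Set light = True.
Set fan = True.
  then (¬fan ∨ key) forces key = True.
  then (¬cold ∨ ¬door ∨ ¬key) forces door = False.
  then (¬alarm ∨ ¬busy ∨ ¬key) forces alarm = False.
  then (door ∨ ¬fan ∨ ¬wind) forces wind = False.
All clauses satisfied.

light = True, cold = True, fan = True, wind = False, idle = False, key = True, door = False, busy = True, alarm = False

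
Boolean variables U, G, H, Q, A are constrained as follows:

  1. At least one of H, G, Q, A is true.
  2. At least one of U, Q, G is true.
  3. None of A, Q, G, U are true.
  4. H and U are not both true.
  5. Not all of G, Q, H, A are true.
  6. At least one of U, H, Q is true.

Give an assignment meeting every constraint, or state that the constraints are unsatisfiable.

Case U = True:
  Constraint (3) is violated (U=T) — contradiction.
Case U = False:
  (3) forces A = False.
  (3) forces Q = False.
  (2) with U=F, Q=F forces G = True.
  Constraint (3) is violated (G=T) — contradiction.
Both cases fail — unsatisfiable.

No satisfying assignment exists.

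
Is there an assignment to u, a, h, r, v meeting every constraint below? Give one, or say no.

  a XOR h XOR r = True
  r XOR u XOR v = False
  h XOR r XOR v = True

u=F, a=F, h=T, r=F, v=F

a XOR h XOR r = F XOR T XOR F = True ✓
r XOR u XOR v = F XOR F XOR F = False ✓
h XOR r XOR v = T XOR F XOR F = True ✓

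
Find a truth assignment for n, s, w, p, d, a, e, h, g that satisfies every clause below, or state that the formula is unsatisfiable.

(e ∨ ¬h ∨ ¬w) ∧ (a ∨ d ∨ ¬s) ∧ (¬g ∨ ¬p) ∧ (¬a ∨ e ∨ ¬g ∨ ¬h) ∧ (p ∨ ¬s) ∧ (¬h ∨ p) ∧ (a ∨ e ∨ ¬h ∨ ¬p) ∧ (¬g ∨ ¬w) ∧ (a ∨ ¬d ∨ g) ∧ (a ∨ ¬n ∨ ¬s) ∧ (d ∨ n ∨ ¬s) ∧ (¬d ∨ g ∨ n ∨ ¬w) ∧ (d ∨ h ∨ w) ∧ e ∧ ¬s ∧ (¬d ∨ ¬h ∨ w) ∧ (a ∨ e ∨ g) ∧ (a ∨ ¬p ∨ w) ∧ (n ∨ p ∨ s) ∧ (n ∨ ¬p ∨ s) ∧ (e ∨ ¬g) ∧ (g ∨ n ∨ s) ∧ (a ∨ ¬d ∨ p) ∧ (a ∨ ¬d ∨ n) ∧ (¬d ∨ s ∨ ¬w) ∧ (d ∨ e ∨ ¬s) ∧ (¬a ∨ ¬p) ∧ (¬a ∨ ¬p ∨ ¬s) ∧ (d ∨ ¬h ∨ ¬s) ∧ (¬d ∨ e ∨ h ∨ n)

n = True; s = False; w = True; p = False; d = False; a = False; e = True; h = False; g = False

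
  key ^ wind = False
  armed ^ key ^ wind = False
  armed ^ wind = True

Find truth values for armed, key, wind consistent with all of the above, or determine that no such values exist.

armed = False; key = True; wind = True

key ^ wind = T ^ T = False ✓
armed ^ key ^ wind = F ^ T ^ T = False ✓
armed ^ wind = F ^ T = True ✓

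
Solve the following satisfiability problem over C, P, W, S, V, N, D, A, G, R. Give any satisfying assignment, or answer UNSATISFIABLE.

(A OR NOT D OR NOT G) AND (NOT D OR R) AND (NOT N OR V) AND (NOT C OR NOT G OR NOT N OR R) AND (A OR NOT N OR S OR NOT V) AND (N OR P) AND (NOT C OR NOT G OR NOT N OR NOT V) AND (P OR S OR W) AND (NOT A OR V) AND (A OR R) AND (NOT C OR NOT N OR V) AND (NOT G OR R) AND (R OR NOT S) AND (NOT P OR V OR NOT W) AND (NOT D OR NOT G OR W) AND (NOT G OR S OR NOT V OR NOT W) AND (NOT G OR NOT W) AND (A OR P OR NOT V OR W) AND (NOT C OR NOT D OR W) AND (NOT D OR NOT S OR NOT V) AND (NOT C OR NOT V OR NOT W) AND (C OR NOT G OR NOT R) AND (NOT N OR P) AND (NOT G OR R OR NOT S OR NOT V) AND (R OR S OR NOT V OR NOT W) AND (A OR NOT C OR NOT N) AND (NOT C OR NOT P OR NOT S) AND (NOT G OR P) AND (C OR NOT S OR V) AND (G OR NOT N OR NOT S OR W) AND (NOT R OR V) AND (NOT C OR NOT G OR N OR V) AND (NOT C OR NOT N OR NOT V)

Set C = False.
Try P = False:
  (N OR P) forces N = True.
  clause (NOT N OR P) is falsified — backtrack.
So P = True.
Set W = False.
Set S = False.
Set V = True.
Set N = True.
  then (A OR NOT N OR S OR NOT V) forces A = True.
Set D = False.
Try G = True:
  (NOT G OR R) forces R = True.
  clause (C OR NOT G OR NOT R) is falsified — backtrack.
So G = False.
Set R = False.
All clauses satisfied.

C = False, P = True, W = False, S = False, V = True, N = True, D = False, A = True, G = False, R = False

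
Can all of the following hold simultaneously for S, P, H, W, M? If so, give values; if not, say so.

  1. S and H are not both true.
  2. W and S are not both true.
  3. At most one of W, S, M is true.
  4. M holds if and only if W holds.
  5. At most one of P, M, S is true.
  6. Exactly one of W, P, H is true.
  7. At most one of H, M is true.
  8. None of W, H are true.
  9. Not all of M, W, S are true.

S = False; P = True; H = False; W = False; M = False

  (1) S=F, H=F — not both ✓
  (2) W=F, S=F — not both ✓
  (3) {W, S, M}: 0 true — at most one ✓
  (4) M=F, W=F — same ✓
  (5) {P, M, S}: 1 true — at most one ✓
  (6) {W, P, H}: 1 true — exactly one ✓
  (7) {H, M}: 0 true — at most one ✓
  (8) {W, H}: 0 true — none ✓
  (9) {M, W, S}: 0/3 true — not all ✓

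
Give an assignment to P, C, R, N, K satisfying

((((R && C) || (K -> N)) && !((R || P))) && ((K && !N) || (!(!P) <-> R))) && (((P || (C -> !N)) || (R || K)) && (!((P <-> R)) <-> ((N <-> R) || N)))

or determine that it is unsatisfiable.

Unsatisfiable

Case R = True: the conjunct !((R || P)) becomes !((True || P)) = False.
Case R = False: the formula simplifies to (((K -> N) && !P) && ((K && !N) || !P)) && (((P || (C -> !N)) || K) && (!(!P) <-> (!N || N))).
  P = True: the conjunct !P is False.
  P = False: simplifies to (K -> N) && (((C -> !N) || K) && !((!N || N))).
    N = True: the conjunct !((!N || N)) becomes !((False || True)) = False.
    N = False: the conjunct !((!N || N)) becomes !((True || False)) = False.
Both cases fail — unsatisfiable.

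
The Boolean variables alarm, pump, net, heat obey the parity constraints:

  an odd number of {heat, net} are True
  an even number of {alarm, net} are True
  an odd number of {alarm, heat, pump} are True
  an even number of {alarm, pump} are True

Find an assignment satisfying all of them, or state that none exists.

alarm = False; pump = False; net = False; heat = True

{heat, net}: 1 true → odd ✓
{alarm, net}: 0 true → even ✓
{alarm, heat, pump}: 1 true → odd ✓
{alarm, pump}: 0 true → even ✓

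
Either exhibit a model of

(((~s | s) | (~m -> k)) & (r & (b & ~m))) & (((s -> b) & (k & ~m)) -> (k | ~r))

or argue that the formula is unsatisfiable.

k = True, m = False, s = True, r = True, b = True

  ((~s | s) | (~m -> k)) & (r & (b & ~m)) = True
    (~s | s) | (~m -> k) = True
      ~s | s = True
        ~s = False
      ~m -> k = True
        ~m = True
    r & (b & ~m) = True
      b & ~m = True
        ~m = True
  ((s -> b) & (k & ~m)) -> (k | ~r) = True
    (s -> b) & (k & ~m) = True
      s -> b = True
      k & ~m = True
        ~m = True
    k | ~r = True
      ~r = False
Both conjuncts True, so the formula holds.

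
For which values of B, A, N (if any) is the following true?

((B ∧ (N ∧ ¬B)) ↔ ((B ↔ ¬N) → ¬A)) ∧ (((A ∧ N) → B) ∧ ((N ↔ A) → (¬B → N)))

B=T, A=T, N=F

  (B ∧ (N ∧ ¬B)) ↔ ((B ↔ ¬N) → ¬A) = True
    B ∧ (N ∧ ¬B) = False
      N ∧ ¬B = False
        ¬B = False
    (B ↔ ¬N) → ¬A = False
      B ↔ ¬N = True
        ¬N = True
      ¬A = False
  ((A ∧ N) → B) ∧ ((N ↔ A) → (¬B → N)) = True
    (A ∧ N) → B = True
      A ∧ N = False
    (N ↔ A) → (¬B → N) = True
      N ↔ A = False
      ¬B → N = True
        ¬B = False
Both conjuncts True, so the formula holds.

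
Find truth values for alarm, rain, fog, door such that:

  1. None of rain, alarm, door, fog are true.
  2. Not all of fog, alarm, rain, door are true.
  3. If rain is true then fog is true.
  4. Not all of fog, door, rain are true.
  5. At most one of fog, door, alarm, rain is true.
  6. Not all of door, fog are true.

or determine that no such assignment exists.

alarm = False; rain = False; fog = False; door = False

  (1) {rain, alarm, door, fog}: 0 true — none ✓
  (2) {fog, alarm, rain, door}: 0/4 true — not all ✓
  (3) rain=F ⇒ fog: vacuous ✓
  (4) {fog, door, rain}: 0/3 true — not all ✓
  (5) {fog, door, alarm, rain}: 0 true — at most one ✓
  (6) {door, fog}: 0/2 true — not all ✓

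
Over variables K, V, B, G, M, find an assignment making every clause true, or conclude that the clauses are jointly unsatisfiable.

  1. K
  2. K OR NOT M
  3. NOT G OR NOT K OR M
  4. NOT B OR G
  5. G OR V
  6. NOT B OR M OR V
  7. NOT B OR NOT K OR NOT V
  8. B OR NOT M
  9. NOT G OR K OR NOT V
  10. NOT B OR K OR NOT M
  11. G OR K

K = True; V = True; B = False; G = False; M = False

Unit clause (K) forces K = True.
Set V = True.
  then (NOT B OR NOT K OR NOT V) forces B = False.
  then (B OR NOT M) forces M = False.
  then (NOT G OR NOT K OR M) forces G = False.
All clauses satisfied.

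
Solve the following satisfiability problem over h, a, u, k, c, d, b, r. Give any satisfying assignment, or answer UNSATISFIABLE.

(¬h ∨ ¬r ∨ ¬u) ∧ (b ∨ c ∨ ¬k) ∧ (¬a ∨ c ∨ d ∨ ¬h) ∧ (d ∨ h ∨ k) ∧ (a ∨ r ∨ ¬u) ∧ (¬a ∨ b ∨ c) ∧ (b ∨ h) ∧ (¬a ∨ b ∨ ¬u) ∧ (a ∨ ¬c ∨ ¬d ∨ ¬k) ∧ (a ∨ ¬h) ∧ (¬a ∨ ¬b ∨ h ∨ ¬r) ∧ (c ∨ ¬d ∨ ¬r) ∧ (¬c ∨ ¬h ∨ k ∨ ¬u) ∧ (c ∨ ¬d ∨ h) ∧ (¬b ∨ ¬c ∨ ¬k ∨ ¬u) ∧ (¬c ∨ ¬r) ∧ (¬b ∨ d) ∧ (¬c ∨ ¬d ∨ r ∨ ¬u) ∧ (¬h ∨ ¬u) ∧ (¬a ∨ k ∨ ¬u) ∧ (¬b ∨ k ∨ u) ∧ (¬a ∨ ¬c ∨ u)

Set h = True.
  then (a ∨ ¬h) forces a = True.
  then (¬h ∨ ¬u) forces u = False.
  then (¬a ∨ ¬c ∨ u) forces c = False.
  then (¬a ∨ c ∨ d ∨ ¬h) forces d = True.
  then (¬a ∨ b ∨ c) forces b = True.
  then (c ∨ ¬d ∨ ¬r) forces r = False.
  then (¬b ∨ k ∨ u) forces k = True.
All clauses satisfied.

h=T, a=T, u=F, k=T, c=F, d=T, b=T, r=F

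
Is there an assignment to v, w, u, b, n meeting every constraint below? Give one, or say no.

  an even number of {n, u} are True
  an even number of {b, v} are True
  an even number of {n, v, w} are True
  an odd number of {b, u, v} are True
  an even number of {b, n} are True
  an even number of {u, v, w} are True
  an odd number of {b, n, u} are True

v = True, w = False, u = True, b = True, n = True

{n, u}: 2 true → even ✓
{b, v}: 2 true → even ✓
{n, v, w}: 2 true → even ✓
{b, u, v}: 3 true → odd ✓
{b, n}: 2 true → even ✓
{u, v, w}: 2 true → even ✓
{b, n, u}: 3 true → odd ✓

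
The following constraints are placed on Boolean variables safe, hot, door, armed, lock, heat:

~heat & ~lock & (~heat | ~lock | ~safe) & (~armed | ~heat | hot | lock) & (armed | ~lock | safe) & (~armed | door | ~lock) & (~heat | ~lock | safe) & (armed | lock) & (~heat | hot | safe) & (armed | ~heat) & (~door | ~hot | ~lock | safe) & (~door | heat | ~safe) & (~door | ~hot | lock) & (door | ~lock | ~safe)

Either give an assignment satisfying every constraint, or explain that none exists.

Unit clause (~heat) forces heat = False.
Unit clause (~lock) forces lock = False.
In (armed | lock) only armed is left, so armed = True.
Set safe = False.
Set hot = False.
Set door = False.
All clauses satisfied.

safe = False; hot = False; door = False; armed = True; lock = False; heat = False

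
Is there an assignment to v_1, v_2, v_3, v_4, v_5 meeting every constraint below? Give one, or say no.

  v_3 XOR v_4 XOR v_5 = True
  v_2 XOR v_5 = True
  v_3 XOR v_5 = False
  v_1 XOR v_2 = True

v_1: False, v_2: True, v_3: False, v_4: True, v_5: False

v_3 XOR v_4 XOR v_5 = F XOR T XOR F = True ✓
v_2 XOR v_5 = T XOR F = True ✓
v_3 XOR v_5 = F XOR F = False ✓
v_1 XOR v_2 = F XOR T = True ✓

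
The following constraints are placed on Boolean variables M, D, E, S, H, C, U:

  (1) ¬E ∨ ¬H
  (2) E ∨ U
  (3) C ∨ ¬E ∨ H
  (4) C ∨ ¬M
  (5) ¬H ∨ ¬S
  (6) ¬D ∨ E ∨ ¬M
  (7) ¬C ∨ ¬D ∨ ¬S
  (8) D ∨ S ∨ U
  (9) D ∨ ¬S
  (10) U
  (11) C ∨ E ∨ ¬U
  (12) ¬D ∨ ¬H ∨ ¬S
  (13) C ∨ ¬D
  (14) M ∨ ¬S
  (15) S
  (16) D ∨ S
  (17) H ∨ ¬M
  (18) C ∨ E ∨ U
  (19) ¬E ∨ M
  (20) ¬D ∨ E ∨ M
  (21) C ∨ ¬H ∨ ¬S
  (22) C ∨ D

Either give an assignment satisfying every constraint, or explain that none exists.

Unsatisfiable — no assignment works.

Case S = True:
  (¬H ∨ ¬S) forces H = False.
  (D ∨ ¬S) forces D = True.
  (¬C ∨ ¬D ∨ ¬S) forces C = False.
  Clause (C ∨ ¬D) is falsified — contradiction.
Case S = False:
  Clause (S) is falsified — contradiction.
Both cases fail, so the formula is unsatisfiable.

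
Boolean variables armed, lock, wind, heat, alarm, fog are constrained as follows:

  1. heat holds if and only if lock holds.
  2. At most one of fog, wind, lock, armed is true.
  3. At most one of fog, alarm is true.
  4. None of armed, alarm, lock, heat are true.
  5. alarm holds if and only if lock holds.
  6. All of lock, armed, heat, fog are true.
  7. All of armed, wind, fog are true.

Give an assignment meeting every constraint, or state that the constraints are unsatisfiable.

No satisfying assignment exists.

Case armed = True:
  Constraint (4) is violated (armed=T) — contradiction.
Case armed = False:
  Constraint (6) is violated (armed=F) — contradiction.
Both cases fail — unsatisfiable.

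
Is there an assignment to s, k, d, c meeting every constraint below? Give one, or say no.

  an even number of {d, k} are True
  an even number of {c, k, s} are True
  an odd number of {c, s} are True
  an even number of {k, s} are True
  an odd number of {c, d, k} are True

Adding constraints 1, 2, 4, 5 mod 2: every variable appears an even number of times on the left, so the left side is 0.
But the right sides sum to 1 (mod 2). 0 ≠ 1 — the system is inconsistent.

Unsatisfiable — no assignment works.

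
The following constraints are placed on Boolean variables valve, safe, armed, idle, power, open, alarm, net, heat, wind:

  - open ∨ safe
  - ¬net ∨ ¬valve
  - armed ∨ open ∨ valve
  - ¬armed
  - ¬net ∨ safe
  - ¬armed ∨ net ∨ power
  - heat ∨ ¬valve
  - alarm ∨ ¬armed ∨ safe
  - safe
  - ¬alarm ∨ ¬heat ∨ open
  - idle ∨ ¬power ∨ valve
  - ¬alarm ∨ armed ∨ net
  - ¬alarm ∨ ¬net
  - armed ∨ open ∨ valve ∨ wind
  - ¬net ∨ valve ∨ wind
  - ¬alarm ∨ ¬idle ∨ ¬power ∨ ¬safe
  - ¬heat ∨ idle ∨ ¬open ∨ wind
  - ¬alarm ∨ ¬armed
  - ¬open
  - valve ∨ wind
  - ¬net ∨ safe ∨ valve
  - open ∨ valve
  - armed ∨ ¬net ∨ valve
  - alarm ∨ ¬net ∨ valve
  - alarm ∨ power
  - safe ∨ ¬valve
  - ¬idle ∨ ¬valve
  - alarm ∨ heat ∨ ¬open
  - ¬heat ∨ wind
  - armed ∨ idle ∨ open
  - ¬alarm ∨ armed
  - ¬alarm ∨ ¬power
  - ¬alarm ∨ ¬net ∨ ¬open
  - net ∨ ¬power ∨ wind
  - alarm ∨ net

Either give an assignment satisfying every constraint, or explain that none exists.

The formula is unsatisfiable.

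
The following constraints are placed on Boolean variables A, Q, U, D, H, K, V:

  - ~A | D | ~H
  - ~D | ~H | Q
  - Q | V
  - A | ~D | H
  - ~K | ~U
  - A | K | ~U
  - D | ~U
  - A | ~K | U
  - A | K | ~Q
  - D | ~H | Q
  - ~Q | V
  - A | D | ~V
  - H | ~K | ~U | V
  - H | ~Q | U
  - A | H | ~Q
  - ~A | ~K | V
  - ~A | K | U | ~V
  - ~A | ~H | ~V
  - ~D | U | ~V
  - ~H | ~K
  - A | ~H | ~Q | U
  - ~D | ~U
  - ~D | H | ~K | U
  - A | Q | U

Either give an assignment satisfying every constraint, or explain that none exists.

A = True; Q = False; U = False; D = False; H = False; K = True; V = True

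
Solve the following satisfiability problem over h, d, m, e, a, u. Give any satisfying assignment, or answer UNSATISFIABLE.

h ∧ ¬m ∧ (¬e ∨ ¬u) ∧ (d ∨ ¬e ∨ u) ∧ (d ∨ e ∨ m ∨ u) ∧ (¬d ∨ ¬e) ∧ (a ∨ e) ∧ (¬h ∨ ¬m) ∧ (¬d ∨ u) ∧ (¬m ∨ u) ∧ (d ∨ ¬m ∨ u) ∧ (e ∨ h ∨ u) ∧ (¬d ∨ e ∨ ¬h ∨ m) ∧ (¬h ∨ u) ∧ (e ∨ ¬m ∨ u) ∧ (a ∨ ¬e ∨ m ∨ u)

h = True, d = False, m = False, e = False, a = True, u = True

Unit clause (h) forces h = True.
Unit clause (¬m) forces m = False.
In (¬h ∨ u) only u is left, so u = True.
In (¬e ∨ ¬u) only ¬e is left, so e = False.
In (a ∨ e) only a is left, so a = True.
In (¬d ∨ e ∨ ¬h ∨ m) only ¬d is left, so d = False.
All clauses satisfied.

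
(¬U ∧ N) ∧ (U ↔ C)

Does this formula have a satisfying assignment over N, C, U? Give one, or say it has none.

N: True, C: False, U: False

  ¬U ∧ N = True
    ¬U = True
  U ↔ C = True
Both conjuncts True, so the formula holds.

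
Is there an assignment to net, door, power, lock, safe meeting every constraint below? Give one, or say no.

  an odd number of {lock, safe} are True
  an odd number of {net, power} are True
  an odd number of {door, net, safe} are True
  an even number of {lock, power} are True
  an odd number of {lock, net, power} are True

net = True; door = True; power = False; lock = False; safe = True

{lock, safe}: 1 true → odd ✓
{net, power}: 1 true → odd ✓
{door, net, safe}: 3 true → odd ✓
{lock, power}: 0 true → even ✓
{lock, net, power}: 1 true → odd ✓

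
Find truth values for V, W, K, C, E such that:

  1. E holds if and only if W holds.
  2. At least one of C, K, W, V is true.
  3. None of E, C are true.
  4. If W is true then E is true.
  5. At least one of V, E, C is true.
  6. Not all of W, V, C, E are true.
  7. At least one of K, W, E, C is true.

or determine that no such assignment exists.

V = True, W = False, K = True, C = False, E = False

  (1) E=F, W=F — same ✓
  (2) {C, K, W, V}: 2 true — at least one ✓
  (3) {E, C}: 0 true — none ✓
  (4) W=F ⇒ E: vacuous ✓
  (5) {V, E, C}: 1 true — at least one ✓
  (6) {W, V, C, E}: 1/4 true — not all ✓
  (7) {K, W, E, C}: 1 true — at least one ✓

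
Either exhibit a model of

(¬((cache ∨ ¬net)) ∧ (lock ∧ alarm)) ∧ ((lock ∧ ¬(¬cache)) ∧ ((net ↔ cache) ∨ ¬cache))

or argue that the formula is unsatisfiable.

Case cache = True: the conjunct ¬((cache ∨ ¬net)) becomes ¬((True ∨ ¬net)) = False.
Case cache = False: the conjunct ¬(¬cache) becomes ¬(¬False) = False.
Both cases fail — unsatisfiable.

UNSATISFIABLE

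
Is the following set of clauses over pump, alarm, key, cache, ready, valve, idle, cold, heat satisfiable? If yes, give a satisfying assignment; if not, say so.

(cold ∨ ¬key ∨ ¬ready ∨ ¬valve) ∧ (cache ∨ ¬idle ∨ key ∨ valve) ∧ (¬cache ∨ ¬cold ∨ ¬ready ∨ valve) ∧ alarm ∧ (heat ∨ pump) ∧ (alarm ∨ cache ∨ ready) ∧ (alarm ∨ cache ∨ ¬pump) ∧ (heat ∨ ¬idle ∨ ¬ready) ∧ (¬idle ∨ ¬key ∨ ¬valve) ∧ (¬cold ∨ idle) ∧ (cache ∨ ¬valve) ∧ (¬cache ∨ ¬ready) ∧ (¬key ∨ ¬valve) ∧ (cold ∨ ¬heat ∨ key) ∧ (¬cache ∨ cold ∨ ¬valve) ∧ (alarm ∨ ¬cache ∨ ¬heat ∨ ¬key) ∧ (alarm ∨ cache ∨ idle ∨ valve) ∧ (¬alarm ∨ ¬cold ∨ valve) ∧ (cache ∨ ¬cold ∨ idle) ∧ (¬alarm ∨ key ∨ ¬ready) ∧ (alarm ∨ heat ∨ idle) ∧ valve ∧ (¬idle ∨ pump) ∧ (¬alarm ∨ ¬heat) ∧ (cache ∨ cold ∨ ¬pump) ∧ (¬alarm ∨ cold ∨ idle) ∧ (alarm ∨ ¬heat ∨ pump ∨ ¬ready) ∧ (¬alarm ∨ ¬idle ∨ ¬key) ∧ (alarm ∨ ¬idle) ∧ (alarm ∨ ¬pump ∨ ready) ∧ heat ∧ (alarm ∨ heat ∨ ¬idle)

UNSATISFIABLE

Case heat = True:
  (alarm) forces alarm = True.
  Clause (¬alarm ∨ ¬heat) is falsified — contradiction.
Case heat = False:
  Clause (heat) is falsified — contradiction.
Both cases fail, so the formula is unsatisfiable.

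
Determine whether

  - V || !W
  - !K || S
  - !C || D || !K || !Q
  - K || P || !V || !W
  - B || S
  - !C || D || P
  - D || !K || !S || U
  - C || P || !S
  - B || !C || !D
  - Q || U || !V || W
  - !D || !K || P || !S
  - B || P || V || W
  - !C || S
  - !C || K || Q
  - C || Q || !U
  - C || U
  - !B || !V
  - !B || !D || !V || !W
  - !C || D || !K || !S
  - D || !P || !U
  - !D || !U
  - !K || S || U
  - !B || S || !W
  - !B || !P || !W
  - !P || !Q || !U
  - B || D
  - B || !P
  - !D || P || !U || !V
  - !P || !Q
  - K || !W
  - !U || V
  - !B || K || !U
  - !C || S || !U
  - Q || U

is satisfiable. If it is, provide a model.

Set K = False.
  then (K || !W) forces W = False.
Try B = False:
  (B || S) forces S = True.
  (B || D) forces D = True.
  (B || !C || !D) forces C = False.
  (C || P || !S) forces P = True.
  clause (B || !P) is falsified — backtrack.
So B = True.
  then (!B || !V) forces V = False.
  then (!U || V) forces U = False.
  then (Q || U) forces Q = True.
  then (C || U) forces C = True.
  then (!P || !Q) forces P = False.
  then (!C || D || P) forces D = True.
  then (!C || S) forces S = True.
All clauses satisfied.

K = False, B = True, P = False, U = False, S = True, C = True, V = False, W = False, D = True, Q = True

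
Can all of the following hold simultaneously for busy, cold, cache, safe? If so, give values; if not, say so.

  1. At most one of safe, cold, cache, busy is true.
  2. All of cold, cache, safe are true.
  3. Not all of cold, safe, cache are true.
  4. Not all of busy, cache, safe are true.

Case cold = True:
  (1) with cold=T forces safe = False.
  Constraint (2) is violated (safe=F) — contradiction.
Case cold = False:
  Constraint (2) is violated (cold=F) — contradiction.
Both cases fail — unsatisfiable.

No satisfying assignment exists.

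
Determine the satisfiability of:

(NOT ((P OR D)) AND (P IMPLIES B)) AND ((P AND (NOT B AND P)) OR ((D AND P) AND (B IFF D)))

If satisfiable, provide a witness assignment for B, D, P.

No satisfying assignment exists.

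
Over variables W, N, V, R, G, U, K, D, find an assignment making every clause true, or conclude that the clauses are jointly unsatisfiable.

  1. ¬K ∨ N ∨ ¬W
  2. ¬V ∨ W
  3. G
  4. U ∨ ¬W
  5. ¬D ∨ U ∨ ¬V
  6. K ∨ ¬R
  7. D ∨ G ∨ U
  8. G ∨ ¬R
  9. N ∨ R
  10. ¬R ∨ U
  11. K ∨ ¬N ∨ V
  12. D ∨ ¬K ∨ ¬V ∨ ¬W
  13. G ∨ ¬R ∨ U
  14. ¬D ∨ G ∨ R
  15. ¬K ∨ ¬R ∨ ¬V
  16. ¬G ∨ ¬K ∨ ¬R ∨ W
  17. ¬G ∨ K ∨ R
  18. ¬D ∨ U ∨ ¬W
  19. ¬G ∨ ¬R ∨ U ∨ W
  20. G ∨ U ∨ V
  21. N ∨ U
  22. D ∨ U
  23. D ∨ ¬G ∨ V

Unit clause (G) forces G = True.
Set W = True.
  then (U ∨ ¬W) forces U = True.
Try N = False:
  (¬K ∨ N ∨ ¬W) forces K = False.
  (K ∨ ¬R) forces R = False.
  clause (N ∨ R) is falsified — backtrack.
So N = True.
Set V = False.
  then (K ∨ ¬N ∨ V) forces K = True.
  then (D ∨ ¬G ∨ V) forces D = True.
Set R = False.
All clauses satisfied.

W = True, N = True, V = False, R = False, G = True, U = True, K = True, D = True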